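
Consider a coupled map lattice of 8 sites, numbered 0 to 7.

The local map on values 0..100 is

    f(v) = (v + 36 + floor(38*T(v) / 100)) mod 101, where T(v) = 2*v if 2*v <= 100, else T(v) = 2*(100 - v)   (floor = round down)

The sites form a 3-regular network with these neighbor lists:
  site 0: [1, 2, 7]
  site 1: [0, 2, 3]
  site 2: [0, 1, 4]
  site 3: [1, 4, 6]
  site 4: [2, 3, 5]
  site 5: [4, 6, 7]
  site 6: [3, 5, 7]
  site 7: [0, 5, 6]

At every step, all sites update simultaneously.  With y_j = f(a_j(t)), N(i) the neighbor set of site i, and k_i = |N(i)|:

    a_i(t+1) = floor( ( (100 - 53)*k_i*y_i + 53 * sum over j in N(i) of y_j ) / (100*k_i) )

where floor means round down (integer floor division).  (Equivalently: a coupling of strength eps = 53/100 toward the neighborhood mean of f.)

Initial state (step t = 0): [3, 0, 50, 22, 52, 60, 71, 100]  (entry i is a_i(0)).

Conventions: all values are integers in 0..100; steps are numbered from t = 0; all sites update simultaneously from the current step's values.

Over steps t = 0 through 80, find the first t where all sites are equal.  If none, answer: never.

Simulating step by step:
t=0: [3, 0, 50, 22, 52, 60, 71, 100]  (not all equal)
t=1: [35, 41, 28, 50, 32, 26, 36, 33]  (not all equal)
t=2: [78, 39, 74, 45, 76, 88, 81, 93]  (not all equal)
t=3: [24, 13, 23, 17, 26, 31, 28, 31]  (not all equal)
t=4: [76, 65, 74, 70, 78, 87, 83, 86]  (not all equal)
t=5: [28, 27, 28, 27, 28, 30, 29, 30]  (not all equal)
t=6: [85, 83, 84, 84, 85, 87, 86, 87]  (not all equal)
t=7: [30, 30, 30, 30, 31, 31, 31, 31]  (not all equal)
t=8: [88, 88, 88, 88, 89, 90, 89, 89]  (not all equal)
t=9: [32, 32, 32, 32, 32, 32, 32, 32]  (all equal)

Answer: 9
Key observation: Synchronization is absorbing here: once all sites are equal they stay equal, and step 9 is the first all-equal step.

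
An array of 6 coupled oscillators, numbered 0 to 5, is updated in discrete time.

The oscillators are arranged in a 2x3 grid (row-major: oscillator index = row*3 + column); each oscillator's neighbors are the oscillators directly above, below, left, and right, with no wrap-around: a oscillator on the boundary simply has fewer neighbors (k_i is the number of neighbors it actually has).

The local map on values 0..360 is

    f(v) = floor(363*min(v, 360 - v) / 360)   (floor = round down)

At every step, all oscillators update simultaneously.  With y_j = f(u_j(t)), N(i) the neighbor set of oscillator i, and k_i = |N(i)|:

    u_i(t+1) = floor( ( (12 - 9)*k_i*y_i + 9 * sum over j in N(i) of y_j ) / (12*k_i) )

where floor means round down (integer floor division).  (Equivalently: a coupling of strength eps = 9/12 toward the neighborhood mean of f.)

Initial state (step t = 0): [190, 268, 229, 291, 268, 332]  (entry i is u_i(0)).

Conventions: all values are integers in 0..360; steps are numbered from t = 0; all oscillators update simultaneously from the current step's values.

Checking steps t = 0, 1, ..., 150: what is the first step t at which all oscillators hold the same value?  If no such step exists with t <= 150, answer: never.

Simulating step by step:
t=0: [190, 268, 229, 291, 268, 332]  (not all equal)
t=1: [103, 121, 78, 115, 70, 91]  (not all equal)
t=2: [114, 93, 99, 93, 99, 78]  (not all equal)
t=3: [98, 101, 88, 103, 90, 93]  (not all equal)
t=4: [101, 94, 94, 96, 96, 90]  (not all equal)
t=5: [96, 96, 92, 97, 94, 93]  (not all equal)
t=6: [96, 94, 93, 95, 95, 93]  (not all equal)
t=7: [94, 94, 93, 95, 94, 93]  (not all equal)
t=8: [94, 93, 93, 94, 94, 93]  (not all equal)
t=9: [93, 93, 93, 94, 93, 93]  (not all equal)
t=10: [93, 93, 93, 93, 93, 93]  (all equal)

Answer: 10
Key observation: Synchronization is absorbing here: once all oscillators are equal they stay equal, and step 10 is the first all-equal step.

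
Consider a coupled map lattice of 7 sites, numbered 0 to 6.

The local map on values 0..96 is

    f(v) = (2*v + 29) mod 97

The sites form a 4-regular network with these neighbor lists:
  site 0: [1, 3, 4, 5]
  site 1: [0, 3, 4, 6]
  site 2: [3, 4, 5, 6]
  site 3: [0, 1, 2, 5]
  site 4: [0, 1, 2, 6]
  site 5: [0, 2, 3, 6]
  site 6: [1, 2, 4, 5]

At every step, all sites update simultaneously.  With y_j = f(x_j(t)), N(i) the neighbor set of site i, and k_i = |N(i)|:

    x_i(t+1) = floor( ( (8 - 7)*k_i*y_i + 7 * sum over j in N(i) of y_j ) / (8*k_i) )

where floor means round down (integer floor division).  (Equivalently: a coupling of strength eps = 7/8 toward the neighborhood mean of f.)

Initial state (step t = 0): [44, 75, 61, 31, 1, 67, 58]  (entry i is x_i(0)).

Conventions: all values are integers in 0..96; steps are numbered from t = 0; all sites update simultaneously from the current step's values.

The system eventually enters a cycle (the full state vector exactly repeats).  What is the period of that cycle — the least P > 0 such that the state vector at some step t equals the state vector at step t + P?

Simulating step by step:
t=0: [44, 75, 61, 31, 1, 67, 58]
t=1: [61, 51, 58, 59, 48, 54, 56]
t=2: [40, 42, 41, 44, 42, 47, 38]
t=3: [18, 14, 17, 17, 12, 15, 16]
t=4: [58, 60, 59, 61, 60, 62, 58]
t=5: [52, 50, 52, 51, 49, 50, 51]
t=6: [32, 33, 32, 34, 33, 34, 32]
t=7: [53, 73, 52, 61, 93, 61, 73]
t=8: [50, 51, 49, 51, 52, 51, 51]
t=9: [34, 34, 33, 32, 32, 32, 33]
t=10: [61, 61, 93, 52, 53, 73, 73]
t=11: [51, 51, 52, 49, 50, 51, 51]
t=12: [32, 32, 32, 33, 34, 33, 34]
t=13: [73, 52, 53, 93, 61, 73, 61]
t=14: [51, 49, 50, 52, 51, 51, 51]
t=15: [33, 33, 34, 32, 32, 34, 32]
t=16: [73, 93, 61, 53, 73, 61, 52]
t=17: [51, 52, 51, 50, 51, 51, 49]
t=18: [34, 32, 32, 34, 33, 32, 33]
t=19: [61, 53, 73, 61, 73, 52, 93]
t=20: [51, 50, 51, 51, 51, 49, 52]
t=21: [32, 34, 33, 32, 34, 33, 32]
t=22: [52, 61, 73, 73, 61, 93, 53]
t=23: [49, 51, 51, 51, 51, 52, 50]
t=24: [33, 32, 34, 33, 32, 32, 34]
t=25: [93, 73, 61, 73, 52, 53, 61]
t=26: [52, 51, 51, 51, 49, 50, 51]
t=27: [32, 33, 32, 34, 33, 34, 32]

Answer: 21
Key observation: The state at step 6, [32, 33, 32, 34, 33, 34, 32], reappears at step 27 — and no state repeats earlier — so the cycle the system enters has period 21.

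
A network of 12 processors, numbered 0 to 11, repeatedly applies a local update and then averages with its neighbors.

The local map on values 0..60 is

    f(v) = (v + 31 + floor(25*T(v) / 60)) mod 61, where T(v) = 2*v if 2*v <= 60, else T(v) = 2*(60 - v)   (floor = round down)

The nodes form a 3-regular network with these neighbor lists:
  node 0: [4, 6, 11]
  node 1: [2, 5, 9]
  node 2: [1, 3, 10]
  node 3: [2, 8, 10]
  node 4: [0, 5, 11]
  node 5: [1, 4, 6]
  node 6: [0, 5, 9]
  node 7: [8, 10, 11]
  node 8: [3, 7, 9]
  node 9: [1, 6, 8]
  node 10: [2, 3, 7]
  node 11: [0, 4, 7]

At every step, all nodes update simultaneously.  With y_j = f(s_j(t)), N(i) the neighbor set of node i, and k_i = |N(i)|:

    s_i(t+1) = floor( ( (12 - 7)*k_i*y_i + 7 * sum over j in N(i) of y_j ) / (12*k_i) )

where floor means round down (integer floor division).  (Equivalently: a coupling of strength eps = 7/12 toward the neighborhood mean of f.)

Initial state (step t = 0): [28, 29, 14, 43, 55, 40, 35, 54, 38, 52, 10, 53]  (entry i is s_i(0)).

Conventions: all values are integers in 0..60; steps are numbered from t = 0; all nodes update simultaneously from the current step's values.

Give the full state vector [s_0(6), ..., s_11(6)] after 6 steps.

Simulating step by step:
t=0: [28, 29, 14, 43, 55, 40, 35, 54, 38, 52, 10, 53]
t=1: [24, 30, 42, 36, 26, 25, 25, 32, 27, 26, 42, 27]
t=2: [15, 21, 26, 25, 16, 17, 15, 23, 21, 18, 26, 18]
t=3: [47, 7, 14, 14, 37, 24, 36, 10, 9, 15, 15, 26]
t=4: [24, 42, 53, 54, 22, 24, 30, 44, 51, 46, 55, 26]
t=5: [15, 24, 28, 28, 12, 17, 21, 25, 27, 26, 28, 17]
t=6: [36, 13, 19, 20, 33, 15, 18, 14, 18, 15, 19, 24]

Answer: [36, 13, 19, 20, 33, 15, 18, 14, 18, 15, 19, 24]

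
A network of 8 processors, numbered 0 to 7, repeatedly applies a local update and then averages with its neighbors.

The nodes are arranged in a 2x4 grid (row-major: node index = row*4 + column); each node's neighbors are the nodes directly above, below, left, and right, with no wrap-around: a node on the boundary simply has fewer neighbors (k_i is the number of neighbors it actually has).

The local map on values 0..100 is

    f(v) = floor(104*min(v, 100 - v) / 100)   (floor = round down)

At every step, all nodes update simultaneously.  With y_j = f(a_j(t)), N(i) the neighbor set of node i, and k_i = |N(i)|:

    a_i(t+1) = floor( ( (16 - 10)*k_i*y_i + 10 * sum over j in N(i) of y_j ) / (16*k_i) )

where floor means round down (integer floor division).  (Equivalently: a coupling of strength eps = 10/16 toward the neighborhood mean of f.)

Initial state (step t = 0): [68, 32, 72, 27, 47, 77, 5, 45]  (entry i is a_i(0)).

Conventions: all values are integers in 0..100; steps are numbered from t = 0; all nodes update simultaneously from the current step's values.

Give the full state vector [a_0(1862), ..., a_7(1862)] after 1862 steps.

Simulating step by step:
t=0: [68, 32, 72, 27, 47, 77, 5, 45]
t=1: [37, 30, 24, 33, 35, 26, 22, 27]
t=2: [35, 30, 27, 29, 33, 28, 24, 28]
t=3: [33, 31, 28, 29, 33, 29, 26, 27]
t=4: [33, 31, 29, 29, 32, 30, 28, 28]
t=5: [33, 31, 30, 29, 32, 31, 29, 29]
t=6: [33, 32, 30, 30, 33, 31, 30, 30]
t=7: [33, 32, 31, 31, 33, 32, 31, 31]
t=8: [33, 33, 32, 32, 33, 33, 32, 32]
t=9: [34, 33, 33, 33, 34, 33, 33, 33]
t=10: [34, 34, 34, 34, 34, 34, 34, 34]
t=11: [35, 35, 35, 35, 35, 35, 35, 35]
t=12: [36, 36, 36, 36, 36, 36, 36, 36]
t=13: [37, 37, 37, 37, 37, 37, 37, 37]
t=14: [38, 38, 38, 38, 38, 38, 38, 38]
t=15: [39, 39, 39, 39, 39, 39, 39, 39]
t=16: [40, 40, 40, 40, 40, 40, 40, 40]
t=17: [41, 41, 41, 41, 41, 41, 41, 41]
t=18: [42, 42, 42, 42, 42, 42, 42, 42]
t=19: [43, 43, 43, 43, 43, 43, 43, 43]
t=20: [44, 44, 44, 44, 44, 44, 44, 44]
t=21: [45, 45, 45, 45, 45, 45, 45, 45]
t=22: [46, 46, 46, 46, 46, 46, 46, 46]
t=23: [47, 47, 47, 47, 47, 47, 47, 47]
t=24: [48, 48, 48, 48, 48, 48, 48, 48]
t=25: [49, 49, 49, 49, 49, 49, 49, 49]
t=26: [50, 50, 50, 50, 50, 50, 50, 50]
t=27: [52, 52, 52, 52, 52, 52, 52, 52]
t=28: [49, 49, 49, 49, 49, 49, 49, 49]

Answer: [50, 50, 50, 50, 50, 50, 50, 50]
Key observation: The state at step 25, [49, 49, 49, 49, 49, 49, 49, 49], reappears at step 28: the system is in a cycle of period 3 from step 25 on.  Therefore the state at step 1862 equals the state at step 25 + ((1862 - 25) mod 3) = 26, which is [50, 50, 50, 50, 50, 50, 50, 50].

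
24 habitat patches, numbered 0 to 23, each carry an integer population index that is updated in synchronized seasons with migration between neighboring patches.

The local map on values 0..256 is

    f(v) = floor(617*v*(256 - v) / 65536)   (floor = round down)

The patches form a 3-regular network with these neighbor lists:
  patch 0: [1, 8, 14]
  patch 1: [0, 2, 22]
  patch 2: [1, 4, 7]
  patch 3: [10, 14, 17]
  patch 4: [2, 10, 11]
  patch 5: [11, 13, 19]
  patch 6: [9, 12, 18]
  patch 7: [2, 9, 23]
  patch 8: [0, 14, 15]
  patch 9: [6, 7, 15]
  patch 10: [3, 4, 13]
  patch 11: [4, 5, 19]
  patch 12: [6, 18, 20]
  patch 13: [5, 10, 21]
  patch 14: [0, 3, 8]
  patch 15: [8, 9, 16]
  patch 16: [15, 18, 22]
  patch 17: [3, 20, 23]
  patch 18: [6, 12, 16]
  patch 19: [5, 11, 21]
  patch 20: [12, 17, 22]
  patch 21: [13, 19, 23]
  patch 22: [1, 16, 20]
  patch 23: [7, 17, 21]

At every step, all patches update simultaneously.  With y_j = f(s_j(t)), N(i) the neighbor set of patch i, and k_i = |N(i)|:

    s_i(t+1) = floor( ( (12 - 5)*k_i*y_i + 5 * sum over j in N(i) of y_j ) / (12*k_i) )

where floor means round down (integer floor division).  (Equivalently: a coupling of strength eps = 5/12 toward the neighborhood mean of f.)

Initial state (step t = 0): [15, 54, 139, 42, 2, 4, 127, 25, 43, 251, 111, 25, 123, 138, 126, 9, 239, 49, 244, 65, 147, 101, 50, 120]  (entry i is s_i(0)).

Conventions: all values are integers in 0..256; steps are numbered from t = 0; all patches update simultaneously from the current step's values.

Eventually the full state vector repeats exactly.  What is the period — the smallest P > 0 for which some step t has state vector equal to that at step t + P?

Answer: 2
Key observation: The state at step 6, [149, 149, 149, 149, 149, 149, 149, 149, 150, 150, 149, 149, 149, 149, 149, 150, 150, 149, 149, 149, 149, 149, 149, 149], reappears at step 8 — and no state repeats earlier — so the cycle the system enters has period 2.

Derivation:
t=0: [15, 54, 139, 42, 2, 4, 127, 25, 43, 251, 111, 25, 123, 138, 126, 9, 239, 49, 244, 65, 147, 101, 50, 120]
t=1: [67, 98, 111, 104, 52, 50, 116, 75, 79, 38, 121, 49, 135, 131, 118, 30, 42, 109, 63, 96, 135, 144, 96, 130]
t=2: [129, 142, 139, 149, 113, 110, 136, 127, 122, 92, 144, 102, 147, 145, 144, 77, 93, 150, 120, 131, 151, 150, 137, 149]
t=3: [153, 152, 152, 150, 151, 150, 151, 151, 149, 143, 151, 149, 150, 150, 151, 135, 143, 149, 151, 151, 149, 150, 150, 150]
t=4: [148, 148, 148, 149, 149, 149, 149, 149, 150, 151, 149, 149, 149, 149, 149, 152, 151, 149, 149, 149, 149, 149, 149, 149]
t=5: [149, 150, 150, 150, 150, 150, 149, 149, 149, 149, 150, 150, 150, 150, 149, 148, 149, 150, 149, 150, 150, 150, 149, 150]
t=6: [149, 149, 149, 149, 149, 149, 149, 149, 150, 150, 149, 149, 149, 149, 149, 150, 150, 149, 149, 149, 149, 149, 149, 149]
t=7: [149, 150, 150, 150, 150, 150, 149, 149, 149, 149, 150, 150, 150, 150, 149, 149, 149, 150, 149, 150, 150, 150, 149, 150]
t=8: [149, 149, 149, 149, 149, 149, 149, 149, 150, 150, 149, 149, 149, 149, 149, 150, 150, 149, 149, 149, 149, 149, 149, 149]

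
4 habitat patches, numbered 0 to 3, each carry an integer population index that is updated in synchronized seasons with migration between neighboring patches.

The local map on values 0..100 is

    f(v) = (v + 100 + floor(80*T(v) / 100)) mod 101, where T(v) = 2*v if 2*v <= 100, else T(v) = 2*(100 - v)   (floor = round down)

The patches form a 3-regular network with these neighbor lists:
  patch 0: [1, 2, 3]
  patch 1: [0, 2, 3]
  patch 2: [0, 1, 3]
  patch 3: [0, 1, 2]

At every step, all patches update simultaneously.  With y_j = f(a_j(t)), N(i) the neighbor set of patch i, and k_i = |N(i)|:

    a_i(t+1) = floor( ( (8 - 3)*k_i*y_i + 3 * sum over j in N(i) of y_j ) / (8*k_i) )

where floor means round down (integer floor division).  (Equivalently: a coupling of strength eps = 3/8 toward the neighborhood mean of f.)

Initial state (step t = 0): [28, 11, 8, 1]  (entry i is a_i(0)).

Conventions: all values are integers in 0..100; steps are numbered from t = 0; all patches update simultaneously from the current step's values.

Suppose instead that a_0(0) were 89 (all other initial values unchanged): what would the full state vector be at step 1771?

Answer: [67, 33, 33, 67]
Key observation: The state at step 28, [33, 67, 67, 33], reappears at step 30: the system is in a cycle of period 2 from step 28 on.  Therefore the state at step 1771 equals the state at step 28 + ((1771 - 28) mod 2) = 29, which is [67, 33, 33, 67].

Derivation:
t=0: [89, 11, 8, 1]
t=1: [8, 19, 15, 6]
t=2: [24, 38, 33, 21]
t=3: [67, 85, 78, 63]
t=4: [15, 10, 12, 16]
t=5: [35, 29, 31, 36]
t=6: [86, 78, 81, 87]
t=7: [6, 9, 8, 6]
t=8: [15, 19, 18, 15]
t=9: [40, 45, 43, 40]
t=10: [4, 11, 8, 4]
t=11: [12, 21, 17, 12]
t=12: [34, 46, 41, 34]
t=13: [67, 32, 26, 67]
t=14: [31, 63, 55, 31]
t=15: [64, 35, 37, 64]
t=16: [37, 72, 75, 37]
t=17: [74, 34, 33, 74]
t=18: [31, 68, 66, 31]
t=19: [63, 32, 33, 63]
t=20: [35, 66, 67, 35]
t=21: [71, 35, 35, 71]
t=22: [33, 71, 71, 33]
t=23: [66, 32, 32, 66]
t=24: [34, 66, 66, 34]
t=25: [69, 35, 35, 69]
t=26: [34, 71, 71, 34]
t=27: [69, 33, 33, 69]
t=28: [33, 67, 67, 33]
t=29: [67, 33, 33, 67]
t=30: [33, 67, 67, 33]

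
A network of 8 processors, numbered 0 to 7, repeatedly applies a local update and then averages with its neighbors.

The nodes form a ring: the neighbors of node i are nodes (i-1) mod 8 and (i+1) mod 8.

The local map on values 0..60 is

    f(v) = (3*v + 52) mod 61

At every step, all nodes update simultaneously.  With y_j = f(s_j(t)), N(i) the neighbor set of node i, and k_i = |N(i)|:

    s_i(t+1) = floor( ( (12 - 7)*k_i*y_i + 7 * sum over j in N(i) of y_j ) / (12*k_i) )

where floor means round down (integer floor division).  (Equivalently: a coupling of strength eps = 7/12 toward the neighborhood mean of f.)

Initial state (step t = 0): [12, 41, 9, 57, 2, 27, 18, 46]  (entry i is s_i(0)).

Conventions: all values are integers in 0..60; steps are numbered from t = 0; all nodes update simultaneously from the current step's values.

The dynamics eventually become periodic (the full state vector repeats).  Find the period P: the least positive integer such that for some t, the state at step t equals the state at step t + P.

Simulating step by step:
t=0: [12, 41, 9, 57, 2, 27, 18, 46]
t=1: [28, 35, 34, 38, 39, 34, 24, 23]
t=2: [33, 28, 36, 41, 41, 27, 27, 29]
t=3: [21, 25, 35, 48, 40, 23, 12, 18]
t=4: [37, 28, 19, 30, 42, 47, 41, 42]
t=5: [37, 31, 29, 38, 32, 35, 41, 50]
t=6: [29, 26, 26, 30, 33, 37, 37, 35]
t=7: [19, 10, 11, 19, 29, 37, 39, 31]
t=8: [32, 29, 30, 31, 33, 35, 38, 37]
t=9: [27, 20, 20, 23, 29, 35, 40, 37]
t=10: [31, 39, 53, 44, 34, 34, 43, 34]
t=11: [32, 34, 25, 17, 22, 39, 43, 37]
t=12: [32, 22, 23, 35, 49, 53, 50, 41]
t=13: [42, 48, 51, 36, 25, 21, 31, 35]
t=14: [37, 28, 24, 23, 28, 30, 35, 37]
t=15: [33, 18, 22, 29, 29, 22, 32, 39]
t=16: [38, 43, 41, 28, 28, 36, 41, 35]
t=17: [45, 52, 43, 25, 21, 35, 43, 42]
t=18: [25, 28, 33, 35, 34, 47, 51, 41]
t=19: [21, 15, 26, 32, 26, 19, 27, 29]
t=20: [37, 33, 21, 15, 24, 25, 23, 26]
t=21: [27, 39, 41, 31, 12, 20, 28, 32]
t=22: [25, 38, 42, 32, 32, 33, 28, 18]
t=23: [28, 36, 43, 34, 26, 23, 27, 24]
t=24: [17, 37, 45, 32, 30, 30, 22, 8]
t=25: [33, 30, 21, 17, 21, 30, 33, 35]
t=26: [28, 32, 40, 49, 40, 32, 28, 31]
t=27: [20, 29, 33, 35, 33, 29, 20, 17]
t=28: [38, 30, 27, 31, 27, 30, 38, 47]
t=29: [27, 24, 17, 16, 17, 24, 27, 29]
t=30: [10, 16, 29, 40, 29, 16, 10, 13]
t=31: [28, 27, 33, 30, 33, 27, 28, 24]
t=32: [9, 17, 21, 25, 21, 17, 9, 9]
t=33: [25, 38, 36, 33, 36, 38, 25, 18]
t=34: [28, 30, 37, 34, 37, 30, 28, 21]
t=35: [27, 24, 32, 37, 32, 24, 27, 30]
t=36: [11, 11, 23, 32, 23, 11, 11, 14]
t=37: [26, 34, 39, 45, 39, 34, 26, 27]
t=38: [15, 29, 30, 29, 30, 29, 15, 9]
t=39: [25, 23, 18, 18, 18, 23, 25, 28]
t=40: [23, 39, 49, 45, 49, 39, 23, 8]
t=41: [43, 41, 21, 11, 21, 41, 43, 41]
t=42: [55, 55, 44, 41, 44, 55, 55, 56]
t=43: [34, 24, 25, 22, 25, 24, 34, 35]
t=44: [24, 11, 19, 26, 19, 11, 24, 33]
t=45: [16, 24, 29, 31, 29, 24, 16, 13]
t=46: [25, 17, 14, 19, 14, 17, 25, 35]
t=47: [24, 28, 40, 39, 40, 28, 24, 17]
t=48: [17, 21, 38, 48, 38, 21, 17, 18]
t=49: [46, 47, 37, 31, 37, 47, 46, 43]
t=50: [23, 18, 26, 33, 26, 18, 23, 28]
t=51: [42, 38, 24, 16, 24, 38, 42, 40]
t=52: [50, 35, 25, 17, 25, 35, 50, 53]
t=53: [26, 21, 24, 20, 24, 21, 26, 22]
t=54: [35, 25, 31, 22, 31, 25, 35, 28]
t=55: [20, 19, 27, 37, 27, 19, 20, 26]
t=56: [37, 38, 30, 23, 30, 38, 37, 33]
t=57: [38, 36, 38, 36, 38, 36, 38, 36]
t=58: [40, 41, 40, 41, 40, 41, 40, 41]
t=59: [51, 51, 51, 51, 51, 51, 51, 51]
t=60: [22, 22, 22, 22, 22, 22, 22, 22]
t=61: [57, 57, 57, 57, 57, 57, 57, 57]
t=62: [40, 40, 40, 40, 40, 40, 40, 40]
t=63: [50, 50, 50, 50, 50, 50, 50, 50]
t=64: [19, 19, 19, 19, 19, 19, 19, 19]
t=65: [48, 48, 48, 48, 48, 48, 48, 48]
t=66: [13, 13, 13, 13, 13, 13, 13, 13]
t=67: [30, 30, 30, 30, 30, 30, 30, 30]
t=68: [20, 20, 20, 20, 20, 20, 20, 20]
t=69: [51, 51, 51, 51, 51, 51, 51, 51]

Answer: 10
Key observation: The state at step 59, [51, 51, 51, 51, 51, 51, 51, 51], reappears at step 69 — and no state repeats earlier — so the cycle the system enters has period 10.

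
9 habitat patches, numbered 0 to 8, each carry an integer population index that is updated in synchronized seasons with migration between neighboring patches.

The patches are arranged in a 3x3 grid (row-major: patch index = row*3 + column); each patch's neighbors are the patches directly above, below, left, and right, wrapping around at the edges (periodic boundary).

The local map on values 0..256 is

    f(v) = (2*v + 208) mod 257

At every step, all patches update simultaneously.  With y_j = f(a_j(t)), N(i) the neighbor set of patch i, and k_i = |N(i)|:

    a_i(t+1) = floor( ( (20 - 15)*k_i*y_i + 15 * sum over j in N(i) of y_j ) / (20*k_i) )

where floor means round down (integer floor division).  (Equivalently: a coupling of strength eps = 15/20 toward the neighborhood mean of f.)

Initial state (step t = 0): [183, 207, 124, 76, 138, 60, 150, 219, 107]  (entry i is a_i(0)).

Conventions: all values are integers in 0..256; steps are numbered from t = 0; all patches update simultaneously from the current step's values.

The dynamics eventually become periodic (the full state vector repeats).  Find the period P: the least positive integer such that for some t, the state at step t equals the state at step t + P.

Answer: 16
Key observation: The state at step 40, [191, 196, 196, 191, 196, 196, 191, 196, 196], reappears at step 56 — and no state repeats earlier — so the cycle the system enters has period 16.

Derivation:
t=0: [183, 207, 124, 76, 138, 60, 150, 219, 107]
t=1: [138, 142, 125, 139, 134, 147, 149, 173, 163]
t=2: [228, 187, 186, 233, 195, 186, 159, 145, 142]
t=3: [94, 118, 113, 98, 121, 118, 150, 135, 130]
t=4: [177, 183, 180, 181, 187, 183, 197, 213, 209]
t=5: [60, 69, 66, 63, 72, 69, 85, 91, 88]
t=6: [87, 93, 91, 89, 96, 93, 106, 114, 111]
t=7: [136, 143, 140, 138, 144, 142, 154, 160, 158]
t=8: [186, 191, 189, 187, 193, 191, 89, 95, 92]
t=9: [81, 86, 84, 82, 87, 85, 109, 114, 112]
t=10: [126, 131, 129, 127, 132, 130, 151, 155, 154]
t=11: [215, 171, 170, 216, 172, 171, 140, 129, 127]
t=12: [111, 84, 83, 111, 85, 84, 182, 147, 146]
t=13: [130, 152, 151, 131, 153, 152, 170, 162, 161]
t=14: [194, 154, 201, 147, 138, 154, 94, 61, 109]
t=15: [110, 90, 71, 145, 117, 138, 141, 118, 100]
t=16: [173, 152, 150, 213, 193, 182, 198, 178, 176]
t=17: [144, 142, 137, 80, 110, 107, 70, 100, 95]
t=18: [183, 206, 202, 152, 166, 162, 143, 157, 153]
t=19: [145, 62, 59, 127, 79, 75, 119, 71, 67]
t=20: [161, 114, 111, 171, 116, 113, 164, 109, 106]
t=21: [80, 146, 143, 83, 150, 148, 77, 144, 142]
t=22: [159, 217, 216, 163, 221, 219, 157, 216, 214]
t=23: [55, 107, 105, 59, 110, 108, 54, 105, 104]
t=24: [100, 145, 143, 103, 148, 146, 99, 144, 142]
t=25: [184, 224, 222, 187, 226, 225, 183, 223, 221]
t=26: [92, 126, 125, 94, 129, 127, 91, 125, 124]
t=27: [160, 190, 189, 162, 192, 191, 159, 189, 188]
t=28: [36, 62, 61, 38, 64, 63, 35, 61, 61]
t=29: [42, 65, 64, 44, 67, 66, 42, 64, 64]
t=30: [52, 72, 71, 54, 74, 73, 52, 72, 71]
t=31: [70, 87, 87, 72, 89, 88, 70, 87, 87]
t=32: [104, 119, 119, 105, 120, 120, 104, 119, 119]
t=33: [170, 183, 183, 171, 184, 184, 170, 183, 183]
t=34: [44, 55, 55, 45, 56, 56, 44, 55, 55]
t=35: [47, 57, 57, 48, 58, 58, 47, 57, 57]
t=36: [52, 61, 61, 53, 62, 62, 52, 61, 61]
t=37: [62, 70, 70, 63, 70, 70, 62, 70, 70]
t=38: [81, 88, 88, 81, 88, 88, 81, 88, 88]
t=39: [118, 124, 124, 118, 124, 124, 118, 124, 124]
t=40: [191, 196, 196, 191, 196, 196, 191, 196, 196]
t=41: [79, 84, 84, 79, 84, 84, 79, 84, 84]
t=42: [112, 117, 117, 112, 117, 117, 112, 117, 117]
t=43: [178, 183, 183, 178, 183, 183, 178, 183, 183]
t=44: [53, 58, 58, 53, 58, 58, 53, 58, 58]
t=45: [60, 65, 65, 60, 65, 65, 60, 65, 65]
t=46: [74, 79, 79, 74, 79, 79, 74, 79, 79]
t=47: [102, 107, 107, 102, 107, 107, 102, 107, 107]
t=48: [158, 163, 163, 158, 163, 163, 158, 163, 163]
t=49: [13, 18, 18, 13, 18, 18, 13, 18, 18]
t=50: [237, 242, 242, 237, 242, 242, 237, 242, 242]
t=51: [171, 176, 176, 171, 176, 176, 171, 176, 176]
t=52: [39, 44, 44, 39, 44, 44, 39, 44, 44]
t=53: [32, 37, 37, 32, 37, 37, 32, 37, 37]
t=54: [18, 23, 23, 18, 23, 23, 18, 23, 23]
t=55: [247, 252, 252, 247, 252, 252, 247, 252, 252]
t=56: [191, 196, 196, 191, 196, 196, 191, 196, 196]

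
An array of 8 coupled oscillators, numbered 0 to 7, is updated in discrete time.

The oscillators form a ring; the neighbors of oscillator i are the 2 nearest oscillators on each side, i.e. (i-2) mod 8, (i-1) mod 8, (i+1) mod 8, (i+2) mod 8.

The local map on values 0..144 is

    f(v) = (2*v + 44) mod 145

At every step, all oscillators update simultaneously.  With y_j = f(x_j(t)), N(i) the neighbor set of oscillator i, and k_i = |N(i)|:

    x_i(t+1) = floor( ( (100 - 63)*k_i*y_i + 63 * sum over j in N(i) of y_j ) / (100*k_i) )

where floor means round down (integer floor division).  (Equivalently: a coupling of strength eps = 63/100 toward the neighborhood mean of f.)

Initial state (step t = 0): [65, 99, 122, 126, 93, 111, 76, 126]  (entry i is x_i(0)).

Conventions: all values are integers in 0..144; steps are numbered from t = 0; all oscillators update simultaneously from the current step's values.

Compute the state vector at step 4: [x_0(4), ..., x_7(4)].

Answer: [77, 66, 106, 89, 105, 65, 76, 43]

Derivation:
t=0: [65, 99, 122, 126, 93, 111, 76, 126]
t=1: [57, 64, 87, 72, 82, 68, 56, 49]
t=2: [44, 52, 50, 47, 48, 53, 43, 66]
t=3: [97, 71, 118, 97, 117, 70, 96, 53]
t=4: [77, 66, 106, 89, 105, 65, 76, 43]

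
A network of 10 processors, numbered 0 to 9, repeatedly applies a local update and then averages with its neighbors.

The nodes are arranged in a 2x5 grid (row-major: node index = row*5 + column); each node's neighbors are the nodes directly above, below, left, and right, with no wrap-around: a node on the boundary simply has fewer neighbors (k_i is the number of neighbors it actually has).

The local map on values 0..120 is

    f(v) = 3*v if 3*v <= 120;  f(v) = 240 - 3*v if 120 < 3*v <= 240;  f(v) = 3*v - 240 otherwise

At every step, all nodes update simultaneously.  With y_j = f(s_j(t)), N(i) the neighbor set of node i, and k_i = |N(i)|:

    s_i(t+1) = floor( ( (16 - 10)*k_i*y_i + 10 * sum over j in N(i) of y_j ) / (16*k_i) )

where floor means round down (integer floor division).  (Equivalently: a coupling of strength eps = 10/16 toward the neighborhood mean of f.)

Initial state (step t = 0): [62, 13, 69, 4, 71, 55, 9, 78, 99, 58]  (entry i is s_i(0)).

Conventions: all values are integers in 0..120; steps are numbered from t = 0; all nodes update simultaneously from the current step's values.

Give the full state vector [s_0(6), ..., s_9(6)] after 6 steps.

Simulating step by step:
t=0: [62, 13, 69, 4, 71, 55, 9, 78, 99, 58]
t=1: [55, 38, 24, 28, 34, 53, 35, 26, 38, 51]
t=2: [89, 95, 84, 91, 91, 86, 96, 89, 94, 100]
t=3: [29, 35, 26, 30, 41, 30, 36, 31, 40, 45]
t=4: [93, 96, 89, 99, 104, 94, 100, 98, 105, 113]
t=5: [42, 44, 43, 57, 75, 46, 52, 54, 71, 83]
t=6: [108, 104, 94, 57, 30, 100, 91, 75, 42, 16]

Answer: [108, 104, 94, 57, 30, 100, 91, 75, 42, 16]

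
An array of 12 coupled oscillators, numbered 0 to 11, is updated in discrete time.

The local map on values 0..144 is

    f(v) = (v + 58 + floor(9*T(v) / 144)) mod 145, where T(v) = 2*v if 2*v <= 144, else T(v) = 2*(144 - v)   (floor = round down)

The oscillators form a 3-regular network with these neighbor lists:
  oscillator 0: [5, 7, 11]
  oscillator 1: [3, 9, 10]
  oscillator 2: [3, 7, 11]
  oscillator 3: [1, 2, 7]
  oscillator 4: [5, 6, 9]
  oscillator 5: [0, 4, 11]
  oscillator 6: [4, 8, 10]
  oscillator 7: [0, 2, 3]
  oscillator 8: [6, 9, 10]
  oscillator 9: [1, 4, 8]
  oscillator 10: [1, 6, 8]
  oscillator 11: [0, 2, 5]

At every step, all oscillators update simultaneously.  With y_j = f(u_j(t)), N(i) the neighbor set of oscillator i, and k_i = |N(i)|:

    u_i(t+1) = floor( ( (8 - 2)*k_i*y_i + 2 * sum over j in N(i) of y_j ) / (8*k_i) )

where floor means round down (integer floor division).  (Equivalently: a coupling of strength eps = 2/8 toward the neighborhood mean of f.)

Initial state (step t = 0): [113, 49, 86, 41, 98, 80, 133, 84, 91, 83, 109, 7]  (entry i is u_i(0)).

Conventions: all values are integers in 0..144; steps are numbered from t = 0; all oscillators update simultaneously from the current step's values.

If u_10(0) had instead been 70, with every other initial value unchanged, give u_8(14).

Answer: u_8(14) = 81
Key observation: This trace re-runs the system from the modified initial state.

Derivation:
t=0: [113, 49, 86, 41, 98, 80, 133, 84, 91, 83, 70, 7]
t=1: [27, 105, 18, 88, 16, 9, 48, 14, 23, 13, 116, 51]
t=2: [87, 25, 74, 20, 78, 74, 99, 69, 80, 69, 42, 105]
t=3: [30, 91, 124, 90, 132, 119, 33, 120, 22, 120, 87, 40]
t=4: [82, 11, 41, 13, 48, 46, 82, 38, 73, 38, 20, 91]
t=5: [19, 73, 93, 76, 101, 92, 29, 89, 119, 101, 77, 25]
t=6: [68, 129, 28, 119, 24, 23, 83, 25, 47, 30, 129, 73]
t=7: [126, 46, 88, 44, 78, 92, 22, 86, 93, 88, 45, 129]
t=8: [35, 100, 19, 90, 116, 27, 83, 17, 25, 28, 97, 37]
t=9: [94, 22, 74, 21, 39, 85, 13, 73, 73, 78, 20, 96]
t=10: [23, 86, 124, 90, 94, 14, 80, 123, 128, 134, 84, 24]
t=11: [78, 9, 40, 13, 19, 69, 5, 39, 36, 41, 7, 80]
t=12: [127, 71, 91, 76, 84, 119, 67, 102, 92, 98, 67, 32]
t=13: [43, 127, 28, 120, 18, 37, 112, 31, 31, 24, 123, 77]
t=14: [107, 44, 89, 45, 76, 101, 39, 88, 81, 81, 42, 131]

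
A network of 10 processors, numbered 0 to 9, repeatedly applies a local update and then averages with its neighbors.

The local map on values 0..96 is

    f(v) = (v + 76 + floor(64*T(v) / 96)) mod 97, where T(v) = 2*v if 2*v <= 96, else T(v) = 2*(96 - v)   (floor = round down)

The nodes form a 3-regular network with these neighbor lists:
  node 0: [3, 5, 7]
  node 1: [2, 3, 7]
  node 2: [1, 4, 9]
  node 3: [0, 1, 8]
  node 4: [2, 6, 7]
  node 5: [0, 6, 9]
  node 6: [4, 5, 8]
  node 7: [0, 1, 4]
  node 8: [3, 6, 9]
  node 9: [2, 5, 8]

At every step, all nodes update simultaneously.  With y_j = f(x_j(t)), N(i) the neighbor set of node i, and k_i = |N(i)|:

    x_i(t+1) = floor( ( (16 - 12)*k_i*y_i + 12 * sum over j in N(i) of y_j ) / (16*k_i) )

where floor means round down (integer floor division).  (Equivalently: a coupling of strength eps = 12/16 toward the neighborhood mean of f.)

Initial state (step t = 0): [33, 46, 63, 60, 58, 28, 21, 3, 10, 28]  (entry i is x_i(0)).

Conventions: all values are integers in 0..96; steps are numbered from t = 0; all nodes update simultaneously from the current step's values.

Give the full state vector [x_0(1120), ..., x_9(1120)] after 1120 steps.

Answer: [80, 80, 80, 80, 80, 80, 80, 80, 80, 80]
Key observation: The state at step 4, [80, 80, 80, 80, 80, 80, 80, 80, 80, 80], reappears at step 5: the system is in a cycle of period 1 from step 4 on.  Therefore the state at step 1120 equals the state at step 4 + ((1120 - 4) mod 1) = 4, which is [80, 80, 80, 80, 80, 80, 80, 80, 80, 80].

Derivation:
t=0: [33, 46, 63, 60, 58, 28, 21, 3, 10, 28]
t=1: [67, 85, 75, 57, 71, 43, 40, 78, 40, 44]
t=2: [83, 82, 81, 80, 79, 79, 76, 81, 78, 78]
t=3: [79, 79, 80, 79, 80, 80, 80, 79, 80, 80]
t=4: [80, 80, 80, 80, 80, 80, 80, 80, 80, 80]
t=5: [80, 80, 80, 80, 80, 80, 80, 80, 80, 80]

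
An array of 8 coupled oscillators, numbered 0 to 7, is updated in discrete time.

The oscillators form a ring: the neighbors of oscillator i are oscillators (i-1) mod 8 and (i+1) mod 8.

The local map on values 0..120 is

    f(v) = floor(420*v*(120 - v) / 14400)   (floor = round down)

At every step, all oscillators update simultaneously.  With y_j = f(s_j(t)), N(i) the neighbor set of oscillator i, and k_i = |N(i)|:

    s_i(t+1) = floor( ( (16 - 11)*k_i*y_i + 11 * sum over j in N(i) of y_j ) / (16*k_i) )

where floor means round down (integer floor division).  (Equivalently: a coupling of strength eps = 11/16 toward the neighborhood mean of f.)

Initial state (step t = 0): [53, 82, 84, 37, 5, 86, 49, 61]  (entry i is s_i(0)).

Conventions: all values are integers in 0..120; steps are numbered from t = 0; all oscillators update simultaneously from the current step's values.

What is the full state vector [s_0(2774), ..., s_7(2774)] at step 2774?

Answer: [55, 67, 85, 98, 101, 91, 75, 58]
Key observation: The state at step 7, [103, 97, 83, 67, 64, 76, 92, 101], reappears at step 11: the system is in a cycle of period 4 from step 7 on.  Therefore the state at step 2774 equals the state at step 7 + ((2774 - 7) mod 4) = 10, which is [55, 67, 85, 98, 101, 91, 75, 58].

Derivation:
t=0: [53, 82, 84, 37, 5, 86, 49, 61]
t=1: [98, 93, 89, 63, 64, 66, 96, 102]
t=2: [62, 71, 85, 95, 103, 90, 74, 60]
t=3: [103, 96, 85, 68, 66, 75, 93, 102]
t=4: [57, 68, 85, 97, 101, 91, 74, 59]
t=5: [103, 97, 84, 68, 65, 76, 92, 102]
t=6: [56, 68, 85, 98, 101, 91, 75, 59]
t=7: [103, 97, 83, 67, 64, 76, 92, 101]
t=8: [57, 68, 85, 98, 101, 91, 75, 60]
t=9: [104, 97, 83, 67, 64, 76, 92, 102]
t=10: [55, 67, 85, 98, 101, 91, 75, 58]
t=11: [103, 97, 83, 67, 64, 76, 92, 101]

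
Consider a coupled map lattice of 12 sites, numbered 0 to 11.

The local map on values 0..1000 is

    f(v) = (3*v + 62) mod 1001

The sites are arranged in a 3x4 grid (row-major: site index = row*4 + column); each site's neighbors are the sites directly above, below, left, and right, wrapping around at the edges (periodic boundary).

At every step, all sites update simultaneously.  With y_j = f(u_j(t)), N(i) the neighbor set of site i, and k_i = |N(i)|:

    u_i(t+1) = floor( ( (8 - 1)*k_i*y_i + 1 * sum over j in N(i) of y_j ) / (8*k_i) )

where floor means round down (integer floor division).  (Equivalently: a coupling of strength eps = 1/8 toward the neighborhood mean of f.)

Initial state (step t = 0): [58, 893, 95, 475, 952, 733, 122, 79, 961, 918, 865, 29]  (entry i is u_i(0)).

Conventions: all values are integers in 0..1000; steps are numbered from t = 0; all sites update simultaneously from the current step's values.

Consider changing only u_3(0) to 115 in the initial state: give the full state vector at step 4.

Answer: [312, 800, 114, 458, 470, 808, 318, 145, 893, 289, 86, 798]
Key observation: This trace re-runs the system from the modified initial state.

Derivation:
t=0: [58, 893, 95, 115, 952, 733, 122, 79, 961, 918, 865, 29]
t=1: [300, 698, 373, 388, 855, 317, 423, 321, 891, 793, 627, 202]
t=2: [896, 184, 209, 254, 600, 58, 324, 78, 725, 441, 874, 644]
t=3: [733, 601, 670, 806, 800, 265, 88, 343, 298, 391, 662, 932]
t=4: [312, 800, 114, 458, 470, 808, 318, 145, 893, 289, 86, 798]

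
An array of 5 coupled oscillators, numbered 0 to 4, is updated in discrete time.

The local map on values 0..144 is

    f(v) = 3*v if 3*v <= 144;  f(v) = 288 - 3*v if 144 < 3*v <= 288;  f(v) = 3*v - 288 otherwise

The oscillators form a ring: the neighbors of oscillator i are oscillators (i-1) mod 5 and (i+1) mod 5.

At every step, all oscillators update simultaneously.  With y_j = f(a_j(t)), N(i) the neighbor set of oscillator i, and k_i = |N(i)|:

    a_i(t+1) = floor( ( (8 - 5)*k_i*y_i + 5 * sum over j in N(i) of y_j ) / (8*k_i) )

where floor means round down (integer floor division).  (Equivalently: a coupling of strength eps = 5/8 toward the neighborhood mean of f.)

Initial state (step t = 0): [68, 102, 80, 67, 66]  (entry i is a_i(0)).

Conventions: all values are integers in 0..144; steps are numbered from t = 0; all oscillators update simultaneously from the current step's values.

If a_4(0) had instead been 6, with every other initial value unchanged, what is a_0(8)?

Simulating step by step:
t=0: [68, 102, 80, 67, 6]
t=1: [42, 48, 50, 53, 60]
t=2: [126, 136, 137, 125, 120]
t=3: [93, 111, 110, 93, 82]
t=4: [30, 32, 32, 29, 21]
t=5: [83, 94, 93, 82, 78]
t=6: [33, 17, 18, 35, 45]
t=7: [95, 66, 69, 98, 114]
t=8: [46, 60, 60, 44, 23]

Answer: a_0(8) = 46
Key observation: This trace re-runs the system from the modified initial state.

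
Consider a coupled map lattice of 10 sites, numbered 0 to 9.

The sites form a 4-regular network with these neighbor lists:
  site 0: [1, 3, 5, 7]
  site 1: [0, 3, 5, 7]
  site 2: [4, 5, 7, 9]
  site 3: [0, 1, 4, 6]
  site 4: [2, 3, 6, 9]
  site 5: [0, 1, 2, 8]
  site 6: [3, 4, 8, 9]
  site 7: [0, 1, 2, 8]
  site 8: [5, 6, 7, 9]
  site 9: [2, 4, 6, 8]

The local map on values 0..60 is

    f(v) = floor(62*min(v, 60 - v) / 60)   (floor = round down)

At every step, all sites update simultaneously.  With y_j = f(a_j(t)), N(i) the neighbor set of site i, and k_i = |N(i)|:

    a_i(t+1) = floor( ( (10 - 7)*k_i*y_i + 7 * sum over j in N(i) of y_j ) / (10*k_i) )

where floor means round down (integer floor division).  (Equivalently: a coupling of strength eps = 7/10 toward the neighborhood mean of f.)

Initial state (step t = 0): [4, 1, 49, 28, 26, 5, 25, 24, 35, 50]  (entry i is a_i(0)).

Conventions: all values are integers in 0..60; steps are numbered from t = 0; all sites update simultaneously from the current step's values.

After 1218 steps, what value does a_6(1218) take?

Simulating step by step:
t=0: [4, 1, 49, 28, 26, 5, 25, 24, 35, 50]
t=1: [11, 10, 14, 18, 20, 8, 23, 14, 18, 18]
t=2: [12, 11, 14, 16, 18, 11, 19, 13, 16, 18]
t=3: [12, 12, 14, 15, 17, 12, 17, 13, 15, 17]
t=4: [12, 12, 14, 14, 16, 12, 16, 13, 14, 16]
t=5: [12, 12, 14, 14, 15, 12, 15, 13, 14, 15]
t=6: [12, 12, 13, 13, 14, 12, 14, 13, 13, 14]
t=7: [12, 12, 13, 13, 13, 12, 13, 12, 13, 13]
t=8: [12, 12, 12, 12, 13, 12, 13, 12, 12, 13]
t=9: [12, 12, 12, 12, 12, 12, 12, 12, 12, 12]
t=10: [12, 12, 12, 12, 12, 12, 12, 12, 12, 12]

Answer: a_6(1218) = 12
Key observation: The state at step 9, [12, 12, 12, 12, 12, 12, 12, 12, 12, 12], reappears at step 10: the system is in a cycle of period 1 from step 9 on.  Therefore the state at step 1218 equals the state at step 9 + ((1218 - 9) mod 1) = 9, which is [12, 12, 12, 12, 12, 12, 12, 12, 12, 12].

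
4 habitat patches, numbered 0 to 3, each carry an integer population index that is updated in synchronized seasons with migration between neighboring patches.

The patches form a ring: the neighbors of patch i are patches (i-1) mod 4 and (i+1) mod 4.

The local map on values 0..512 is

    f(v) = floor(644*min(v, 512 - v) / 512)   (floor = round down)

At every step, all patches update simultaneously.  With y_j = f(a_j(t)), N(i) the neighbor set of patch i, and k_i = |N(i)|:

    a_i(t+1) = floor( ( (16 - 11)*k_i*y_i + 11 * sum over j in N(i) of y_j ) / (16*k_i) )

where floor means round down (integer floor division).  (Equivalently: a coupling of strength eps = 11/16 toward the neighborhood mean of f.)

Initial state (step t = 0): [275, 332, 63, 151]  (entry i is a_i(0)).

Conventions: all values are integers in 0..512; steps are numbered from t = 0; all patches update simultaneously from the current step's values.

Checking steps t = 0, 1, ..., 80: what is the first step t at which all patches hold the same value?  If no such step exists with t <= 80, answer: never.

Answer: 5
Key observation: Synchronization is absorbing here: once all patches are equal they stay equal, and step 5 is the first all-equal step.

Derivation:
t=0: [275, 332, 63, 151]  (not all equal)
t=1: [235, 200, 167, 188]  (not all equal)
t=2: [259, 252, 233, 247]  (not all equal)
t=3: [314, 308, 306, 306]  (not all equal)
t=4: [254, 254, 257, 255]  (not all equal)
t=5: [319, 319, 319, 319]  (all equal)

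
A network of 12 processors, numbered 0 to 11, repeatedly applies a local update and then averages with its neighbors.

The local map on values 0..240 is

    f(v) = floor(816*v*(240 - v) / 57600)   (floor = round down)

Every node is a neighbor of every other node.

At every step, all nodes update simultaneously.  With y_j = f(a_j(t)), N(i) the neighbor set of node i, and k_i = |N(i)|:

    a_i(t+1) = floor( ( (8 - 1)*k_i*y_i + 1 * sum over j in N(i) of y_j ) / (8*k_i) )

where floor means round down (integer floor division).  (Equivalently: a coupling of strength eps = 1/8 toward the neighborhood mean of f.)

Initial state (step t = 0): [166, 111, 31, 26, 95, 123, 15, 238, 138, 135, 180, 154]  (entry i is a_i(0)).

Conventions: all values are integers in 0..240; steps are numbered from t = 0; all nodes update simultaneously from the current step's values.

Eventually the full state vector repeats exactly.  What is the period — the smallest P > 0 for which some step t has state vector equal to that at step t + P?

Simulating step by step:
t=0: [166, 111, 31, 26, 95, 123, 15, 238, 138, 135, 180, 154]
t=1: [169, 194, 98, 87, 188, 195, 60, 24, 191, 192, 151, 181]
t=2: [166, 128, 190, 182, 139, 127, 152, 83, 134, 132, 184, 150]
t=3: [174, 200, 140, 153, 195, 200, 187, 183, 198, 198, 149, 189]
t=4: [159, 117, 190, 182, 126, 117, 140, 146, 120, 120, 185, 137]
t=5: [182, 200, 140, 153, 200, 200, 196, 192, 201, 201, 149, 197]
t=6: [147, 116, 189, 181, 116, 116, 124, 131, 114, 114, 184, 122]
t=7: [192, 200, 143, 155, 200, 200, 200, 200, 200, 200, 150, 200]
t=8: [130, 115, 187, 178, 115, 115, 115, 115, 115, 115, 183, 115]
t=9: [200, 201, 146, 160, 201, 201, 201, 201, 201, 201, 152, 201]
t=10: [115, 113, 185, 174, 113, 113, 113, 113, 113, 113, 181, 113]
t=11: [201, 201, 150, 165, 201, 201, 201, 201, 201, 201, 156, 201]
t=12: [113, 113, 182, 168, 113, 113, 113, 113, 113, 113, 177, 113]
t=13: [201, 201, 154, 173, 201, 201, 201, 201, 201, 201, 161, 201]
t=14: [113, 113, 178, 159, 113, 113, 113, 113, 113, 113, 172, 113]
t=15: [201, 201, 161, 183, 201, 201, 201, 201, 201, 201, 168, 201]
t=16: [112, 112, 172, 143, 112, 112, 112, 112, 112, 112, 164, 112]
t=17: [202, 202, 169, 196, 202, 202, 202, 202, 202, 202, 178, 202]
t=18: [109, 109, 162, 121, 109, 109, 109, 109, 109, 109, 150, 109]
t=19: [201, 201, 181, 202, 201, 201, 201, 201, 201, 201, 192, 201]
t=20: [111, 111, 146, 109, 111, 111, 111, 111, 111, 111, 128, 111]
t=21: [201, 201, 195, 201, 201, 201, 201, 201, 201, 201, 202, 201]
t=22: [111, 111, 122, 111, 111, 111, 111, 111, 111, 111, 108, 111]
t=23: [202, 202, 202, 202, 202, 202, 202, 202, 202, 202, 201, 202]
t=24: [108, 108, 108, 108, 108, 108, 108, 108, 108, 108, 110, 108]
t=25: [201, 201, 201, 201, 201, 201, 201, 201, 201, 201, 201, 201]
t=26: [111, 111, 111, 111, 111, 111, 111, 111, 111, 111, 111, 111]
t=27: [202, 202, 202, 202, 202, 202, 202, 202, 202, 202, 202, 202]
t=28: [108, 108, 108, 108, 108, 108, 108, 108, 108, 108, 108, 108]
t=29: [201, 201, 201, 201, 201, 201, 201, 201, 201, 201, 201, 201]

Answer: 4
Key observation: The state at step 25, [201, 201, 201, 201, 201, 201, 201, 201, 201, 201, 201, 201], reappears at step 29 — and no state repeats earlier — so the cycle the system enters has period 4.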